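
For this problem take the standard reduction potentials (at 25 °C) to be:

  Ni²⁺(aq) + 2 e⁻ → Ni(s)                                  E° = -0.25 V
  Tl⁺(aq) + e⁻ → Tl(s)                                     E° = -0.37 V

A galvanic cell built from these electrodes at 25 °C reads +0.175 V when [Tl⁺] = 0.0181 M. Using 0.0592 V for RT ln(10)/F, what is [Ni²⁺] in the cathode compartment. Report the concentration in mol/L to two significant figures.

Ni²⁺/Ni is the cathode, Tl⁺/Tl the anode: E°cell = +0.12 V, n = 2.
Overall reaction: Ni²⁺(aq) + 2 Tl(s) → Ni(s) + 2 Tl⁺(aq); Q = [Tl⁺]^2/[Ni²⁺]^1.
From E = E° − (0.0592/n) log Q: log Q = (E° − E)·n/0.0592 = (+0.12 − (+0.175))·2/0.0592 = -1.8581.
So 1·log[Ni²⁺] = 2·log(0.0181) − log Q = -3.4846 − (-1.8581) = -1.6265; [Ni²⁺] = 10^(-1.6265) ≈ 0.024 M.

0.024 M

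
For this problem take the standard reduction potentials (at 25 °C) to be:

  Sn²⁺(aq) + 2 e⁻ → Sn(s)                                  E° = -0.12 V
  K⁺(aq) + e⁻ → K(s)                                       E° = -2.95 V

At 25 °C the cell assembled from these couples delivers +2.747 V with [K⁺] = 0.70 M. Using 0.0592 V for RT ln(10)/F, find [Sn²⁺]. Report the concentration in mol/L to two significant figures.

Sn²⁺/Sn is the cathode, K⁺/K the anode: E°cell = +2.83 V, n = 2.
Overall reaction: Sn²⁺(aq) + 2 K(s) → Sn(s) + 2 K⁺(aq); Q = [K⁺]^2/[Sn²⁺]^1.
From E = E° − (0.0592/n) log Q: log Q = (E° − E)·n/0.0592 = (+2.83 − (+2.747))·2/0.0592 = 2.8041.
So 1·log[Sn²⁺] = 2·log(0.7) − log Q = -0.3098 − (2.8041) = -3.1139; [Sn²⁺] = 10^(-3.1139) ≈ 0.00077 M.

0.00077 M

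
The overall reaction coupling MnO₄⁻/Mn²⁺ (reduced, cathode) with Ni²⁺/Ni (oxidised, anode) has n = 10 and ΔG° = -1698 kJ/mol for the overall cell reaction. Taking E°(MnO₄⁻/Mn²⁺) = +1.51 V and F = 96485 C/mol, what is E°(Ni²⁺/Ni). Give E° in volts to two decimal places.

E°cell = −ΔG°/(nF) = −(-1698×10³)/((10)(96485)) = +1.760 V.
Since MnO₄⁻/Mn²⁺ is the cathode and Ni²⁺/Ni the anode, E°cell = E°(MnO₄⁻/Mn²⁺) − E°(Ni²⁺/Ni).
So E°(Ni²⁺/Ni) = E°(MnO₄⁻/Mn²⁺) − E°cell = (+1.51) − (+1.760) = -0.25 V.

-0.25 V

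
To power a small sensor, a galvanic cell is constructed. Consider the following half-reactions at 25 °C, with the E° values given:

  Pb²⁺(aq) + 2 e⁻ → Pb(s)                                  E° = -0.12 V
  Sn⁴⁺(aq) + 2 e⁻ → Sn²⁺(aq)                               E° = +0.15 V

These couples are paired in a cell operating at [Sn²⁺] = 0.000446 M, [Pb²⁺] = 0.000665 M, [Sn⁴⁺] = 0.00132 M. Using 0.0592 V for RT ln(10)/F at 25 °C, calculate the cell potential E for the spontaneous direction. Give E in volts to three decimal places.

+0.378 V

Sn⁴⁺/Sn²⁺ is the cathode (higher E°), Pb²⁺/Pb the anode: E°cell = +0.15 − (-0.12) = +0.27 V, n = 2.
Overall: Sn⁴⁺(aq) + Pb(s) → Sn²⁺(aq) + Pb²⁺(aq)
Q = [Sn²⁺]·[Pb²⁺] / ([Sn⁴⁺]); log Q = -3.648.
E = E° − (0.0592/n) log Q = +0.27 − (0.0592/2)(-3.648) = +0.378 V.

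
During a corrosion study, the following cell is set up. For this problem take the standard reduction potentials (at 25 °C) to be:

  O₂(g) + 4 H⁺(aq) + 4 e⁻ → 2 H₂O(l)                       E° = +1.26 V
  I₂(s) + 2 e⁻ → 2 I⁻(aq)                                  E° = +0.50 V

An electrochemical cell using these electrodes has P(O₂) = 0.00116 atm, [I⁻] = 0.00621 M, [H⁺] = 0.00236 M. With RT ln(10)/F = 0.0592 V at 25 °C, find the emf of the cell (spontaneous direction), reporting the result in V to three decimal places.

+0.430 V

O₂/H₂O is the cathode (higher E°), I₂/I⁻ the anode: E°cell = +1.26 − (+0.50) = +0.76 V, n = 4.
Overall: O₂(g) + 4 H⁺(aq) + 4 I⁻(aq) → 2 H₂O(l) + 2 I₂(s)
Q = 1 / (P(O₂)·[H⁺]^4·[I⁻]^4); log Q = 22.272.
E = E° − (0.0592/n) log Q = +0.76 − (0.0592/4)(22.272) = +0.430 V.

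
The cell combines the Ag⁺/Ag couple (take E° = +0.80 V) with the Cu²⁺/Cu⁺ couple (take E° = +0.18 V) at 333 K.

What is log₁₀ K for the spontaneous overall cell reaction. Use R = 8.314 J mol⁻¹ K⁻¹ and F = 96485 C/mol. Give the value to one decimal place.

9.4

Cathode: Ag⁺/Ag; anode: Cu²⁺/Cu⁺. E°cell = (+0.80) − (+0.18) = +0.62 V, with n = 1.
ΔG° = −nFE° = −RT ln K, so ln K = nFE°/(RT) = (1)(96485)(+0.62) / ((8.314)(333)) = 21.607.
log₁₀ K = 21.607 / ln 10 = 9.4.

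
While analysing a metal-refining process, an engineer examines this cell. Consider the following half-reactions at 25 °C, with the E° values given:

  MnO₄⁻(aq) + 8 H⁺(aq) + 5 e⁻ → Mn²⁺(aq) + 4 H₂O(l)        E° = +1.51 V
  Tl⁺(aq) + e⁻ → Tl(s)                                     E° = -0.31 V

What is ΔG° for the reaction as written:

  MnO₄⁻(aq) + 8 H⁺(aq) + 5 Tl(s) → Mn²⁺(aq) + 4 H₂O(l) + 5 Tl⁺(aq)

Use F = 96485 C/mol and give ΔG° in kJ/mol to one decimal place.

-878.0 kJ/mol

As written, MnO₄⁻/Mn²⁺ is reduced (cathode) and Tl⁺/Tl is oxidised (anode), so E°cell = (+1.51) − (-0.31) = +1.82 V.
Balancing electrons gives n = 5.
ΔG° = −nFE° = −(5)(96485)(+1.82) = -878,014 J = -878.0 kJ/mol.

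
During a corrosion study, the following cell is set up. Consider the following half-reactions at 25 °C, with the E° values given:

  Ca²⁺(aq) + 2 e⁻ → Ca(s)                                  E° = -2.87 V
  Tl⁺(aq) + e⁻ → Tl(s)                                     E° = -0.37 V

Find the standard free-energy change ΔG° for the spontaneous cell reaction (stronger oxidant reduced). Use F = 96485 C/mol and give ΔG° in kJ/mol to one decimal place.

Tl⁺/Tl (E° = -0.37 V) is the cathode; Ca²⁺/Ca (E° = -2.87 V) is the anode, so E°cell = +2.50 V.
Balancing electrons gives n = 2 (lcm of 1 and 2).
ΔG° = −nFE° = −(2)(96485)(+2.50) = -482,425 J = -482.4 kJ/mol.

-482.4 kJ/mol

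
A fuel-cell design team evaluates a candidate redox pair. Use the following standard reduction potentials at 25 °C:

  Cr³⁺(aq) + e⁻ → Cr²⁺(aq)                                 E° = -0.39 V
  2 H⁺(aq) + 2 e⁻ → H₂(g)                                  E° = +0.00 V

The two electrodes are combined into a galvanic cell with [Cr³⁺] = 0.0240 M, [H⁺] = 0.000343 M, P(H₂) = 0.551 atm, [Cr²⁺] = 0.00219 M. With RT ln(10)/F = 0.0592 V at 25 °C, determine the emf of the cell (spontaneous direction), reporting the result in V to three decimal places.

H⁺/H₂ is the cathode (higher E°), Cr³⁺/Cr²⁺ the anode: E°cell = +0.00 − (-0.39) = +0.39 V, n = 2.
Overall: 2 H⁺(aq) + 2 Cr²⁺(aq) → H₂(g) + 2 Cr³⁺(aq)
Q = P(H₂)·[Cr³⁺]^2 / ([H⁺]^2·[Cr²⁺]^2); log Q = 8.750.
E = E° − (0.0592/n) log Q = +0.39 − (0.0592/2)(8.750) = +0.131 V.

+0.131 V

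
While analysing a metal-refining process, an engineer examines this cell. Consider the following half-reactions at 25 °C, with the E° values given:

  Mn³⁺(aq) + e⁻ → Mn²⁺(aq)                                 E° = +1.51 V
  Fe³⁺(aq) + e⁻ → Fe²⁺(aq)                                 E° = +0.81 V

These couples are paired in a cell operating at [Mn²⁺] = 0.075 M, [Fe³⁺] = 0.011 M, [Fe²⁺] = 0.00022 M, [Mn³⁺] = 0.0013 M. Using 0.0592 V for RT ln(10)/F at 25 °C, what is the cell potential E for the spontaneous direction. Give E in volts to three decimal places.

+0.495 V

Mn³⁺/Mn²⁺ is the cathode (higher E°), Fe³⁺/Fe²⁺ the anode: E°cell = +1.51 − (+0.81) = +0.70 V, n = 1.
Overall: Mn³⁺(aq) + Fe²⁺(aq) → Mn²⁺(aq) + Fe³⁺(aq)
Q = [Mn²⁺]·[Fe³⁺] / ([Mn³⁺]·[Fe²⁺]); log Q = 3.460.
E = E° − (0.0592/n) log Q = +0.70 − (0.0592/1)(3.460) = +0.495 V.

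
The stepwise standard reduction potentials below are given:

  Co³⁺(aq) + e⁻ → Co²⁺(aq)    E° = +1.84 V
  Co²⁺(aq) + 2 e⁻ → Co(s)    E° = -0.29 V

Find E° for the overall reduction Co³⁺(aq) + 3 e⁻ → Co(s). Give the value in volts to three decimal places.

Since ΔG° = −nFE° is additive over sequential reductions, n₃E°₃ = n₁E°₁ + n₂E°₂.
E°₃ = (1×+1.84 + 2×-0.29) / 3 = (+1.260) / 3 = +0.420 V.

+0.420 V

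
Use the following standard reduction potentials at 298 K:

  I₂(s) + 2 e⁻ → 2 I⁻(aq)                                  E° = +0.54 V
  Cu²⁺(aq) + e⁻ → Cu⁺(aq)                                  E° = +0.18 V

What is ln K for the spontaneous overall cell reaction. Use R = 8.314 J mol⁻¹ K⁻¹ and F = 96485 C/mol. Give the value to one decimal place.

28.0

Cathode: I₂/I⁻; anode: Cu²⁺/Cu⁺. E°cell = (+0.54) − (+0.18) = +0.36 V, with n = 2.
ΔG° = −nFE° = −RT ln K, so ln K = nFE°/(RT) = (2)(96485)(+0.36) / ((8.314)(298)) = 28.039.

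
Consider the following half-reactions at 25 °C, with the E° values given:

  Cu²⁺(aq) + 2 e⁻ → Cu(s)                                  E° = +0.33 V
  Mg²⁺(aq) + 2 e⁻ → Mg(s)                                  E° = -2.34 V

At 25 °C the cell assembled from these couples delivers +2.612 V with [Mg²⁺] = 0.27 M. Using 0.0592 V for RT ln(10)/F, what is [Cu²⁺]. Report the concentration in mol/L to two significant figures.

0.0030 M

Cu²⁺/Cu is the cathode, Mg²⁺/Mg the anode: E°cell = +2.67 V, n = 2.
Overall reaction: Cu²⁺(aq) + Mg(s) → Cu(s) + Mg²⁺(aq); Q = [Mg²⁺]^1/[Cu²⁺]^1.
From E = E° − (0.0592/n) log Q: log Q = (E° − E)·n/0.0592 = (+2.67 − (+2.612))·2/0.0592 = 1.9595.
So 1·log[Cu²⁺] = 1·log(0.27) − log Q = -0.5686 − (1.9595) = -2.5281; [Cu²⁺] = 10^(-2.5281) ≈ 0.0030 M.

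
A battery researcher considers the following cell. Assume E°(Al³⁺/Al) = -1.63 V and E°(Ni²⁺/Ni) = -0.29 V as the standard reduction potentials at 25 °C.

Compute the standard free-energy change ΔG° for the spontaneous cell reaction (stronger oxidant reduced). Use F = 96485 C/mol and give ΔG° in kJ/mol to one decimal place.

Ni²⁺/Ni (E° = -0.29 V) is the cathode; Al³⁺/Al (E° = -1.63 V) is the anode, so E°cell = +1.34 V.
Balancing electrons gives n = 6 (lcm of 2 and 3).
ΔG° = −nFE° = −(6)(96485)(+1.34) = -775,739 J = -775.7 kJ/mol.

-775.7 kJ/mol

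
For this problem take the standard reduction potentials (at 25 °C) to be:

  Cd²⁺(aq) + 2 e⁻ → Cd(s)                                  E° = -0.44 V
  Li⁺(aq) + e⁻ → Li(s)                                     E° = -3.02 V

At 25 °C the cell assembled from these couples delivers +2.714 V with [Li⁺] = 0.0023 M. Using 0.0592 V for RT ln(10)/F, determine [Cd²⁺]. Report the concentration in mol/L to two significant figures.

0.18 M

Cd²⁺/Cd is the cathode, Li⁺/Li the anode: E°cell = +2.58 V, n = 2.
Overall reaction: Cd²⁺(aq) + 2 Li(s) → Cd(s) + 2 Li⁺(aq); Q = [Li⁺]^2/[Cd²⁺]^1.
From E = E° − (0.0592/n) log Q: log Q = (E° − E)·n/0.0592 = (+2.58 − (+2.714))·2/0.0592 = -4.5270.
So 1·log[Cd²⁺] = 2·log(0.0023) − log Q = -5.2765 − (-4.5270) = -0.7495; [Cd²⁺] = 10^(-0.7495) ≈ 0.18 M.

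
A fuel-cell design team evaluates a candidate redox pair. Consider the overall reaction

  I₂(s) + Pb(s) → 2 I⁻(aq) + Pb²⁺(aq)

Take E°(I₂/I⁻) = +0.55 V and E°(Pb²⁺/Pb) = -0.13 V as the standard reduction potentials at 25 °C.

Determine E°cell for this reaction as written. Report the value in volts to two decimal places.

+0.68 V

The I₂/I⁻ couple has the higher reduction potential, so it is the cathode; Pb²⁺/Pb is oxidised at the anode.
E°cell = E°(cathode) − E°(anode) = (+0.55) − (-0.13) = +0.68 V.
Since E°cell > 0, the reaction is spontaneous under standard conditions.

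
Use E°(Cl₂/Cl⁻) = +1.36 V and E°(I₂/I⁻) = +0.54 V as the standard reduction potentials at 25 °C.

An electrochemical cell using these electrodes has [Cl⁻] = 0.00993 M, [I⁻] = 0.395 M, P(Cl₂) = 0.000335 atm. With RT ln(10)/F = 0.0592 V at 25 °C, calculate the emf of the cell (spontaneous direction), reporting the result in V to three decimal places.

Cl₂/Cl⁻ is the cathode (higher E°), I₂/I⁻ the anode: E°cell = +1.36 − (+0.54) = +0.82 V, n = 2.
Overall: Cl₂(g) + 2 I⁻(aq) → 2 Cl⁻(aq) + I₂(s)
Q = [Cl⁻]^2 / (P(Cl₂)·[I⁻]^2); log Q = 0.276.
E = E° − (0.0592/n) log Q = +0.82 − (0.0592/2)(0.276) = +0.812 V.

+0.812 V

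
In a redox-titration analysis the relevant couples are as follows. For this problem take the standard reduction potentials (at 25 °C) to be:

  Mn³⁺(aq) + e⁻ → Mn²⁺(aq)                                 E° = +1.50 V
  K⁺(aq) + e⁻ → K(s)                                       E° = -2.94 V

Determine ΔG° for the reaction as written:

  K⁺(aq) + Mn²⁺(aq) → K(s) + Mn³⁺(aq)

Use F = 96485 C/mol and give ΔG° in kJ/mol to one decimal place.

+428.4 kJ/mol

As written, K⁺/K is reduced (cathode) and Mn³⁺/Mn²⁺ is oxidised (anode), so E°cell = (-2.94) − (+1.50) = -4.44 V.
Balancing electrons gives n = 1.
ΔG° = −nFE° = −(1)(96485)(-4.44) = 428,393 J = +428.4 kJ/mol.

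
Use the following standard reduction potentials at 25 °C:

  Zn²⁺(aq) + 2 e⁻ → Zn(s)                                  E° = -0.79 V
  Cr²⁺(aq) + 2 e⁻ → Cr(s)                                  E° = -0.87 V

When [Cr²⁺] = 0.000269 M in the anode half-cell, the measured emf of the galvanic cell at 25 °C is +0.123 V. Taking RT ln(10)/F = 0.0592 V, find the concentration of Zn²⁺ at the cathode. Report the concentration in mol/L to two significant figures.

Zn²⁺/Zn is the cathode, Cr²⁺/Cr the anode: E°cell = +0.08 V, n = 2.
Overall reaction: Zn²⁺(aq) + Cr(s) → Zn(s) + Cr²⁺(aq); Q = [Cr²⁺]^1/[Zn²⁺]^1.
From E = E° − (0.0592/n) log Q: log Q = (E° − E)·n/0.0592 = (+0.08 − (+0.123))·2/0.0592 = -1.4527.
So 1·log[Zn²⁺] = 1·log(0.000269) − log Q = -3.5702 − (-1.4527) = -2.1175; [Zn²⁺] = 10^(-2.1175) ≈ 0.0076 M.

0.0076 M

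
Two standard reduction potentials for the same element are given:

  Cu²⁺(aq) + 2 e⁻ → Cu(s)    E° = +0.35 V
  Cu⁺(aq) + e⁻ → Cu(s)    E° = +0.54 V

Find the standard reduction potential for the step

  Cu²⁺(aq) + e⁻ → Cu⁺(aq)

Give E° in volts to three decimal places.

Sequential free energies add, so n₃E°₃ = n₁E°₁ + n₂E°₂.
With n₃ = 2, and the known step contributing 1×(+0.54) V, the unknown satisfies 1·E° = 2×(+0.35) − 1×(+0.54) = +0.160.
E° = +0.160 / 1 = +0.160 V.

+0.160 V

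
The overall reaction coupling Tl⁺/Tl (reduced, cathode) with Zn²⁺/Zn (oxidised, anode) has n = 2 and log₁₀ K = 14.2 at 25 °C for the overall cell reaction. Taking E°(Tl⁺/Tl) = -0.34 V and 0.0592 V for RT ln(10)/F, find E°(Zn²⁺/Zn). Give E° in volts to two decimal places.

E°cell = (0.0592/n)·log K = (0.0592/2)(14.2) = +0.420 V.
Since Tl⁺/Tl is the cathode and Zn²⁺/Zn the anode, E°cell = E°(Tl⁺/Tl) − E°(Zn²⁺/Zn).
So E°(Zn²⁺/Zn) = E°(Tl⁺/Tl) − E°cell = (-0.34) − (+0.420) = -0.76 V.

-0.76 V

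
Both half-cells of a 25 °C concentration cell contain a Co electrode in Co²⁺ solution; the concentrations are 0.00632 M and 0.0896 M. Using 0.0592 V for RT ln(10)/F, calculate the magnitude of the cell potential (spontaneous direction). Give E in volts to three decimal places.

+0.034 V

For a concentration cell E°cell = 0. The 0.0896 M side is the cathode (reduction is favoured where [Co²⁺] is higher).
With n = 2, E = −(0.0592/2) log([Co²⁺]ₐₙ/[Co²⁺]꜀ₐₜ) = −(0.0592/2) log(0.00632/0.0896) = −(0.0592/2)(-1.152) = +0.034 V.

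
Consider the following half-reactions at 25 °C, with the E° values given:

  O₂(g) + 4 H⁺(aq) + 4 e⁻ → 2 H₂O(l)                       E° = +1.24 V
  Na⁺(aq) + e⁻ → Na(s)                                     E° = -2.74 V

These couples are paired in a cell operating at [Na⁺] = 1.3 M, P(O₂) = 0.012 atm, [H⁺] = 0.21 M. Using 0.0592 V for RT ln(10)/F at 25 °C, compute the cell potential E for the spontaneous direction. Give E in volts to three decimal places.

O₂/H₂O is the cathode (higher E°), Na⁺/Na the anode: E°cell = +1.24 − (-2.74) = +3.98 V, n = 4.
Overall: O₂(g) + 4 H⁺(aq) + 4 Na(s) → 2 H₂O(l) + 4 Na⁺(aq)
Q = [Na⁺]^4 / (P(O₂)·[H⁺]^4); log Q = 5.088.
E = E° − (0.0592/n) log Q = +3.98 − (0.0592/4)(5.088) = +3.905 V.

+3.905 V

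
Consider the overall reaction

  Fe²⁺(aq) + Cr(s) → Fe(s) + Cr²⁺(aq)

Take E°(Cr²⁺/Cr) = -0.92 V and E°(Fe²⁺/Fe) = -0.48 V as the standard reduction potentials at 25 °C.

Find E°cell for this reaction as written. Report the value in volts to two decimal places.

+0.44 V

The Fe²⁺/Fe couple has the higher reduction potential, so it is the cathode; Cr²⁺/Cr is oxidised at the anode.
E°cell = E°(cathode) − E°(anode) = (-0.48) − (-0.92) = +0.44 V.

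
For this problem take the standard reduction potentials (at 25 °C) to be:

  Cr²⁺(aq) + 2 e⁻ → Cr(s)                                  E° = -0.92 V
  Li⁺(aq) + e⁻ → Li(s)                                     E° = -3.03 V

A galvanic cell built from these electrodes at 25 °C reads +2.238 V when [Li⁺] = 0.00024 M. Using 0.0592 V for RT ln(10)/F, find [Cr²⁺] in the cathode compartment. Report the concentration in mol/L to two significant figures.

Cr²⁺/Cr is the cathode, Li⁺/Li the anode: E°cell = +2.11 V, n = 2.
Overall reaction: Cr²⁺(aq) + 2 Li(s) → Cr(s) + 2 Li⁺(aq); Q = [Li⁺]^2/[Cr²⁺]^1.
From E = E° − (0.0592/n) log Q: log Q = (E° − E)·n/0.0592 = (+2.11 − (+2.238))·2/0.0592 = -4.3243.
So 1·log[Cr²⁺] = 2·log(0.00024) − log Q = -7.2396 − (-4.3243) = -2.9153; [Cr²⁺] = 10^(-2.9153) ≈ 0.0012 M.

0.0012 M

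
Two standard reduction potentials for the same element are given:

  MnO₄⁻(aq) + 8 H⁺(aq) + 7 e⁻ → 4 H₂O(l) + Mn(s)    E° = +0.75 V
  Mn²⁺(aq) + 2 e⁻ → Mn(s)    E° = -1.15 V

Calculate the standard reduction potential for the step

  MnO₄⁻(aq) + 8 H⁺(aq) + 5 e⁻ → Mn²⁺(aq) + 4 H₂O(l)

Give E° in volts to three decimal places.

+1.510 V

Sequential free energies add, so n₃E°₃ = n₁E°₁ + n₂E°₂.
With n₃ = 7, and the known step contributing 2×(-1.15) V, the unknown satisfies 5·E° = 7×(+0.75) − 2×(-1.15) = +7.550.
E° = +7.550 / 5 = +1.510 V.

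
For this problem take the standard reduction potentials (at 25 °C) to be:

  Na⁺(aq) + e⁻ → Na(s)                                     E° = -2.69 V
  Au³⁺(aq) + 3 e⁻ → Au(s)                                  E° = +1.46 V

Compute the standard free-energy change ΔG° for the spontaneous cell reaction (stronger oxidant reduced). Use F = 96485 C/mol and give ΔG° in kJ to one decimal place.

-1201.2 kJ

Au³⁺/Au (E° = +1.46 V) is the cathode; Na⁺/Na (E° = -2.69 V) is the anode, so E°cell = +4.15 V.
Balancing electrons gives n = 3 (lcm of 3 and 1).
ΔG° = −nFE° = −(3)(96485)(+4.15) = -1,201,238 J = -1201.2 kJ.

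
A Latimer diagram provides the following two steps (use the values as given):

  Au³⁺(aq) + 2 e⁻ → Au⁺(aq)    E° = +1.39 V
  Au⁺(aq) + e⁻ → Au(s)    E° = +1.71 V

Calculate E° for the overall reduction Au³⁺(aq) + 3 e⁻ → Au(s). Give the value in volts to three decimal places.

+1.497 V

Standard free energies of sequential steps add: ΔG°₃ = ΔG°₁ + ΔG°₂, so n₃E°₃ = n₁E°₁ + n₂E°₂.
E°₃ = (2×+1.39 + 1×+1.71) / 3 = (+4.490) / 3 = +1.497 V.
Simply averaging or adding the two E° values would be wrong; the electron-weighted sum is required.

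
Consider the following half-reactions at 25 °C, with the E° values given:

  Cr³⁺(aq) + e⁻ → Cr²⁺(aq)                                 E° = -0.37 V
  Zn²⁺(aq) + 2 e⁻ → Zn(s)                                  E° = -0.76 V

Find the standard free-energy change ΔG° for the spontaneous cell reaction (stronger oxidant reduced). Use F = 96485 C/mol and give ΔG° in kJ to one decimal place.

Cr³⁺/Cr²⁺ (E° = -0.37 V) is the cathode; Zn²⁺/Zn (E° = -0.76 V) is the anode, so E°cell = +0.39 V.
Balancing electrons gives n = 2 (lcm of 1 and 2).
ΔG° = −nFE° = −(2)(96485)(+0.39) = -75,258 J = -75.3 kJ.

-75.3 kJ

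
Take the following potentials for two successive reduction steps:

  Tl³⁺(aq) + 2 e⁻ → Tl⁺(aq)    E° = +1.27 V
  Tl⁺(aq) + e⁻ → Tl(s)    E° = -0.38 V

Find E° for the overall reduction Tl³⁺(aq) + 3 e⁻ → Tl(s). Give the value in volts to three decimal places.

+0.720 V

Standard free energies of sequential steps add: ΔG°₃ = ΔG°₁ + ΔG°₂, so n₃E°₃ = n₁E°₁ + n₂E°₂.
E°₃ = (2×+1.27 + 1×-0.38) / 3 = (+2.160) / 3 = +0.720 V.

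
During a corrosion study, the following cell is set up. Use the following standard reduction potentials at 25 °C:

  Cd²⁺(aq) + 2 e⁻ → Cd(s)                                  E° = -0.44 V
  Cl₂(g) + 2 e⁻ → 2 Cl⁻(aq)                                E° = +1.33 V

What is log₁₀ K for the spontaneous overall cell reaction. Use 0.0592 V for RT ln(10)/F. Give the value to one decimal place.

Cathode: Cl₂/Cl⁻; anode: Cd²⁺/Cd. E°cell = +1.77 V, n = 2.
log K = nE°cell / 0.0592 = (2)(+1.77) / 0.0592 = 59.8.

59.8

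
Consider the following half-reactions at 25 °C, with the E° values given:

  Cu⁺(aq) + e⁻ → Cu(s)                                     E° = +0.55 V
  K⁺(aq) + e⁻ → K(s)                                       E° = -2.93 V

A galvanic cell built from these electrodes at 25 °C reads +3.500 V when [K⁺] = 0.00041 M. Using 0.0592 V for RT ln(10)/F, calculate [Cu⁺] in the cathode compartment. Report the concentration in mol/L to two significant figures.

0.00089 M

Cu⁺/Cu is the cathode, K⁺/K the anode: E°cell = +3.48 V, n = 1.
Overall reaction: Cu⁺(aq) + K(s) → Cu(s) + K⁺(aq); Q = [K⁺]^1/[Cu⁺]^1.
From E = E° − (0.0592/n) log Q: log Q = (E° − E)·n/0.0592 = (+3.48 − (+3.500))·1/0.0592 = -0.3378.
So 1·log[Cu⁺] = 1·log(0.00041) − log Q = -3.3872 − (-0.3378) = -3.0494; [Cu⁺] = 10^(-3.0494) ≈ 0.00089 M.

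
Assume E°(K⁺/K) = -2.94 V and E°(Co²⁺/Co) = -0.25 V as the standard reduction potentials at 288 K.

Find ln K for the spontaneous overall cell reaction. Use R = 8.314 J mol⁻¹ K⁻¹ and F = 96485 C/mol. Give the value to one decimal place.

Cathode: Co²⁺/Co; anode: K⁺/K. E°cell = (-0.25) − (-2.94) = +2.69 V, with n = 2.
ΔG° = −nFE° = −RT ln K, so ln K = nFE°/(RT) = (2)(96485)(+2.69) / ((8.314)(288)) = 216.790.

216.8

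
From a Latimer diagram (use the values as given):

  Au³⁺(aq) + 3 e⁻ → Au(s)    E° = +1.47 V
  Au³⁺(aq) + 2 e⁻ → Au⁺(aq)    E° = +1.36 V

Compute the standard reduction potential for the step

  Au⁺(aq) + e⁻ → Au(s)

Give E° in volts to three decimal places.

+1.690 V

Sequential free energies add, so n₃E°₃ = n₁E°₁ + n₂E°₂.
With n₃ = 3, and the known step contributing 2×(+1.36) V, the unknown satisfies 1·E° = 3×(+1.47) − 2×(+1.36) = +1.690.
E° = +1.690 / 1 = +1.690 V.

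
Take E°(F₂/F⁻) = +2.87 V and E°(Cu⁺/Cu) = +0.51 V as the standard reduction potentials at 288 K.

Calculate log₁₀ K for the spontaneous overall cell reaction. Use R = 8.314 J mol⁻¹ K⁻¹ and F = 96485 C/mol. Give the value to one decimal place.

82.6

Cathode: F₂/F⁻; anode: Cu⁺/Cu. E°cell = (+2.87) − (+0.51) = +2.36 V, with n = 2.
ΔG° = −nFE° = −RT ln K, so ln K = nFE°/(RT) = (2)(96485)(+2.36) / ((8.314)(288)) = 190.195.
log₁₀ K = 190.195 / ln 10 = 82.6.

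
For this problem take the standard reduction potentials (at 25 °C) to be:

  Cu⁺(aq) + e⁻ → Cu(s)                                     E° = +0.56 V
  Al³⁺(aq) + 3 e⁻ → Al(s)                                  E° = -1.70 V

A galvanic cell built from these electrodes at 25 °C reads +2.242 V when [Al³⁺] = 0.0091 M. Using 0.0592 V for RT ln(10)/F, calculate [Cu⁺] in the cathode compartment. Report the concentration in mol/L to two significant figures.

0.10 M

Cu⁺/Cu is the cathode, Al³⁺/Al the anode: E°cell = +2.26 V, n = 3.
Overall reaction: 3 Cu⁺(aq) + Al(s) → 3 Cu(s) + Al³⁺(aq); Q = [Al³⁺]^1/[Cu⁺]^3.
From E = E° − (0.0592/n) log Q: log Q = (E° − E)·n/0.0592 = (+2.26 − (+2.242))·3/0.0592 = 0.9122.
So 3·log[Cu⁺] = 1·log(0.0091) − log Q = -2.0410 − (0.9122) = -2.9532; log[Cu⁺] = -2.9532 / 3 = -0.9844; [Cu⁺] = 10^(-0.9844) ≈ 0.10 M.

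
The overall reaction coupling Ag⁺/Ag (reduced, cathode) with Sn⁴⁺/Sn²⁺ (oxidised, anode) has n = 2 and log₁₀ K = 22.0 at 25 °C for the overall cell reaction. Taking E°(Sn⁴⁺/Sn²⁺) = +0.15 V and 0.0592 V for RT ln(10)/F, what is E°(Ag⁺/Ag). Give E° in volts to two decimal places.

+0.80 V

E°cell = (0.0592/n)·log K = (0.0592/2)(22.0) = +0.651 V.
Since Ag⁺/Ag is the cathode and Sn⁴⁺/Sn²⁺ the anode, E°cell = E°(Ag⁺/Ag) − E°(Sn⁴⁺/Sn²⁺).
So E°(Ag⁺/Ag) = E°cell + E°(Sn⁴⁺/Sn²⁺) = +0.651 + (+0.15) = +0.80 V.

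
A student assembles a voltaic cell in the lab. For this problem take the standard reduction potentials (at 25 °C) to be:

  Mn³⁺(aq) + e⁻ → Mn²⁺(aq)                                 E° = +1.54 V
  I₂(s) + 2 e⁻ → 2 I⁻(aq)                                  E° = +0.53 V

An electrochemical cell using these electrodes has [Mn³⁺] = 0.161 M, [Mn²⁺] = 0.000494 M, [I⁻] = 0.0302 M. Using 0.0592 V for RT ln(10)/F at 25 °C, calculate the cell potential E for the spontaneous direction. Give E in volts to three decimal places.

Mn³⁺/Mn²⁺ is the cathode (higher E°), I₂/I⁻ the anode: E°cell = +1.54 − (+0.53) = +1.01 V, n = 2.
Overall: 2 Mn³⁺(aq) + 2 I⁻(aq) → 2 Mn²⁺(aq) + I₂(s)
Q = [Mn²⁺]^2 / ([Mn³⁺]^2·[I⁻]^2); log Q = -1.986.
E = E° − (0.0592/n) log Q = +1.01 − (0.0592/2)(-1.986) = +1.069 V.

+1.069 V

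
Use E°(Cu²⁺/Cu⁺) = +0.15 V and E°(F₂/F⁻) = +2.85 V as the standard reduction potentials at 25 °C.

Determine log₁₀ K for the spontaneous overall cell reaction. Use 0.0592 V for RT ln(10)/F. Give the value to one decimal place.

91.2

Cathode: F₂/F⁻; anode: Cu²⁺/Cu⁺. E°cell = +2.70 V, n = 2.
log K = nE°cell / 0.0592 = (2)(+2.70) / 0.0592 = 91.2.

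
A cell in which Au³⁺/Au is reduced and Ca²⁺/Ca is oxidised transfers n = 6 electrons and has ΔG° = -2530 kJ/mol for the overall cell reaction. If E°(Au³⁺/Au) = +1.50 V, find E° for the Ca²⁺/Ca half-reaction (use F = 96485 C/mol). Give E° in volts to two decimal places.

E°cell = −ΔG°/(nF) = −(-2530×10³)/((6)(96485)) = +4.370 V.
Since Au³⁺/Au is the cathode and Ca²⁺/Ca the anode, E°cell = E°(Au³⁺/Au) − E°(Ca²⁺/Ca).
So E°(Ca²⁺/Ca) = E°(Au³⁺/Au) − E°cell = (+1.50) − (+4.370) = -2.87 V.

-2.87 V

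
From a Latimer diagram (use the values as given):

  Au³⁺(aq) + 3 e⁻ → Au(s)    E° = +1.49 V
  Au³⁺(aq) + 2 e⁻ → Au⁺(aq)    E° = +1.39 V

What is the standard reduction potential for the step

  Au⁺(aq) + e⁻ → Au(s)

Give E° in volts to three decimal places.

+1.690 V

Sequential free energies add, so n₃E°₃ = n₁E°₁ + n₂E°₂.
With n₃ = 3, and the known step contributing 2×(+1.39) V, the unknown satisfies 1·E° = 3×(+1.49) − 2×(+1.39) = +1.690.
E° = +1.690 / 1 = +1.690 V.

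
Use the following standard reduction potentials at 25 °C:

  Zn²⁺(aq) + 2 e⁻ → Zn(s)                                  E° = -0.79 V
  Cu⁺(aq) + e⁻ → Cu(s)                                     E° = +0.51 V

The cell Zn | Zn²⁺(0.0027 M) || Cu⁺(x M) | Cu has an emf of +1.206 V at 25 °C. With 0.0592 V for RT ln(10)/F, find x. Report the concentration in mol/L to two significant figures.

Cu⁺/Cu is the cathode, Zn²⁺/Zn the anode: E°cell = +1.30 V, n = 2.
Overall reaction: 2 Cu⁺(aq) + Zn(s) → 2 Cu(s) + Zn²⁺(aq); Q = [Zn²⁺]^1/[Cu⁺]^2.
From E = E° − (0.0592/n) log Q: log Q = (E° − E)·n/0.0592 = (+1.30 − (+1.206))·2/0.0592 = 3.1757.
So 2·log[Cu⁺] = 1·log(0.0027) − log Q = -2.5686 − (3.1757) = -5.7443; log[Cu⁺] = -5.7443 / 2 = -2.8721; [Cu⁺] = 10^(-2.8721) ≈ 0.0013 M.

0.0013 M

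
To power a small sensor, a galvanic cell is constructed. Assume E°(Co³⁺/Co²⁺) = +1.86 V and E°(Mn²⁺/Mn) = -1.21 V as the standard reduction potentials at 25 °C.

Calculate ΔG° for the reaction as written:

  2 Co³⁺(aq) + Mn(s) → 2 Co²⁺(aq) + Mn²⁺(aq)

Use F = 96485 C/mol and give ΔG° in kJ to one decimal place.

As written, Co³⁺/Co²⁺ is reduced (cathode) and Mn²⁺/Mn is oxidised (anode), so E°cell = (+1.86) − (-1.21) = +3.07 V.
Balancing electrons gives n = 2.
ΔG° = −nFE° = −(2)(96485)(+3.07) = -592,418 J = -592.4 kJ.

-592.4 kJ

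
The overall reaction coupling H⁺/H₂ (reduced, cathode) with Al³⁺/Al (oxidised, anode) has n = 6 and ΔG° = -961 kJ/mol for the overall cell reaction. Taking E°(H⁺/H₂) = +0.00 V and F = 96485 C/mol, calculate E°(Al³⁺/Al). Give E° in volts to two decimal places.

E°cell = −ΔG°/(nF) = −(-961×10³)/((6)(96485)) = +1.660 V.
Since H⁺/H₂ is the cathode and Al³⁺/Al the anode, E°cell = E°(H⁺/H₂) − E°(Al³⁺/Al).
So E°(Al³⁺/Al) = E°(H⁺/H₂) − E°cell = (+0.00) − (+1.660) = -1.66 V.

-1.66 V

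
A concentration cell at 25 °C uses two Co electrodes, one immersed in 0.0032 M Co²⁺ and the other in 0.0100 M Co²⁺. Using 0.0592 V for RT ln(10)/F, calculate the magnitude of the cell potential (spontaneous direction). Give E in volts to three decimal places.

For a concentration cell E°cell = 0. The 0.0100 M side is the cathode (reduction is favoured where [Co²⁺] is higher).
With n = 2, E = −(0.0592/2) log([Co²⁺]ₐₙ/[Co²⁺]꜀ₐₜ) = −(0.0592/2) log(0.0032/0.01) = −(0.0592/2)(-0.495) = +0.015 V.

+0.015 V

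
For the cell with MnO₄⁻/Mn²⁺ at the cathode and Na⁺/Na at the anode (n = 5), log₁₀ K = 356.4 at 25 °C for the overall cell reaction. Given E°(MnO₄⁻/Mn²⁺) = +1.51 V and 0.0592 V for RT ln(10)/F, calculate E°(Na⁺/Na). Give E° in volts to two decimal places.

-2.71 V

E°cell = (0.0592/n)·log K = (0.0592/5)(356.4) = +4.220 V.
Since MnO₄⁻/Mn²⁺ is the cathode and Na⁺/Na the anode, E°cell = E°(MnO₄⁻/Mn²⁺) − E°(Na⁺/Na).
So E°(Na⁺/Na) = E°(MnO₄⁻/Mn²⁺) − E°cell = (+1.51) − (+4.220) = -2.71 V.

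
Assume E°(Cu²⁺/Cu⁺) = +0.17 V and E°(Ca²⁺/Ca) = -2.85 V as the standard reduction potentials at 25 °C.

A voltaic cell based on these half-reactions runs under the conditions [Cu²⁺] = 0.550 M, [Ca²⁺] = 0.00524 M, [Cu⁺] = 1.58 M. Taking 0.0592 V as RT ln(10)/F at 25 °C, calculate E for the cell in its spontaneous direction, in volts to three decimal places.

Cu²⁺/Cu⁺ is the cathode (higher E°), Ca²⁺/Ca the anode: E°cell = +0.17 − (-2.85) = +3.02 V, n = 2.
Overall: 2 Cu²⁺(aq) + Ca(s) → 2 Cu⁺(aq) + Ca²⁺(aq)
Q = [Cu⁺]^2·[Ca²⁺] / ([Cu²⁺]^2); log Q = -1.364.
E = E° − (0.0592/n) log Q = +3.02 − (0.0592/2)(-1.364) = +3.060 V.

+3.060 V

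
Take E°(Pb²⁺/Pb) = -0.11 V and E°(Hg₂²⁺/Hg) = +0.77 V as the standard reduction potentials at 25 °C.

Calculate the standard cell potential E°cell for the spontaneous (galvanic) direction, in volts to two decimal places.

The Hg₂²⁺/Hg couple has the higher reduction potential, so it is the cathode; Pb²⁺/Pb is oxidised at the anode.
E°cell = E°(cathode) − E°(anode) = (+0.77) − (-0.11) = +0.88 V.

+0.88 V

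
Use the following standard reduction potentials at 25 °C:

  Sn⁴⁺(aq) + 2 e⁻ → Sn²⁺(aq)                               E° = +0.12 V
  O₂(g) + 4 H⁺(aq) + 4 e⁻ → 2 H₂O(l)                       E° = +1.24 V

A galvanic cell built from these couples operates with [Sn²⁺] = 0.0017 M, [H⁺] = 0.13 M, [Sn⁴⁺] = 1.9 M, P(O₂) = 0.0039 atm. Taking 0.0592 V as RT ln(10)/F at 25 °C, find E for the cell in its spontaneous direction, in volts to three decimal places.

+0.942 V

O₂/H₂O is the cathode (higher E°), Sn⁴⁺/Sn²⁺ the anode: E°cell = +1.24 − (+0.12) = +1.12 V, n = 4.
Overall: O₂(g) + 4 H⁺(aq) + 2 Sn²⁺(aq) → 2 H₂O(l) + 2 Sn⁴⁺(aq)
Q = [Sn⁴⁺]^2 / (P(O₂)·[H⁺]^4·[Sn²⁺]^2); log Q = 12.050.
E = E° − (0.0592/n) log Q = +1.12 − (0.0592/4)(12.050) = +0.942 V.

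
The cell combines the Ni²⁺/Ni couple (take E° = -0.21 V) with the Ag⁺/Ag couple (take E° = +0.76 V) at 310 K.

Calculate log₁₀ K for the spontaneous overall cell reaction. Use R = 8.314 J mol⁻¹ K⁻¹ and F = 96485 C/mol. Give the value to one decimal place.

31.5

Cathode: Ag⁺/Ag; anode: Ni²⁺/Ni. E°cell = (+0.76) − (-0.21) = +0.97 V, with n = 2.
ΔG° = −nFE° = −RT ln K, so ln K = nFE°/(RT) = (2)(96485)(+0.97) / ((8.314)(310)) = 72.626.
log₁₀ K = 72.626 / ln 10 = 31.5.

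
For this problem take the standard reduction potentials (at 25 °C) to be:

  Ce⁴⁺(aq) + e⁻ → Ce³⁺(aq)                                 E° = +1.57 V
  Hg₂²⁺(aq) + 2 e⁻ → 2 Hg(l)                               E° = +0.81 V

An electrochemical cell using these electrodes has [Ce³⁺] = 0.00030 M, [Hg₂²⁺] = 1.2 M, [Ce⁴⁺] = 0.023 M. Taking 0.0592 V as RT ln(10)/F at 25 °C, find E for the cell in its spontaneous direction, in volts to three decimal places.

Ce⁴⁺/Ce³⁺ is the cathode (higher E°), Hg₂²⁺/Hg the anode: E°cell = +1.57 − (+0.81) = +0.76 V, n = 2.
Overall: 2 Ce⁴⁺(aq) + 2 Hg(l) → 2 Ce³⁺(aq) + Hg₂²⁺(aq)
Q = [Ce³⁺]^2·[Hg₂²⁺] / ([Ce⁴⁺]^2); log Q = -3.690.
E = E° − (0.0592/n) log Q = +0.76 − (0.0592/2)(-3.690) = +0.869 V.

+0.869 V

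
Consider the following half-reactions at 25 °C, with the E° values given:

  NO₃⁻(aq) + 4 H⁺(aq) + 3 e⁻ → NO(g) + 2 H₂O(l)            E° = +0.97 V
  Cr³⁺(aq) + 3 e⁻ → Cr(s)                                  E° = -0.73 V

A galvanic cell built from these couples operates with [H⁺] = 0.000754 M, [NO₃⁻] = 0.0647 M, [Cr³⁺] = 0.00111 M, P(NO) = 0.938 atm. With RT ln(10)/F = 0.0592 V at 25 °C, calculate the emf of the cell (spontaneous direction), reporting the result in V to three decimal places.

+1.489 V

NO₃⁻/NO is the cathode (higher E°), Cr³⁺/Cr the anode: E°cell = +0.97 − (-0.73) = +1.70 V, n = 3.
Overall: NO₃⁻(aq) + 4 H⁺(aq) + Cr(s) → NO(g) + 2 H₂O(l) + Cr³⁺(aq)
Q = P(NO)·[Cr³⁺] / ([NO₃⁻]·[H⁺]^4); log Q = 10.697.
E = E° − (0.0592/n) log Q = +1.70 − (0.0592/3)(10.697) = +1.489 V.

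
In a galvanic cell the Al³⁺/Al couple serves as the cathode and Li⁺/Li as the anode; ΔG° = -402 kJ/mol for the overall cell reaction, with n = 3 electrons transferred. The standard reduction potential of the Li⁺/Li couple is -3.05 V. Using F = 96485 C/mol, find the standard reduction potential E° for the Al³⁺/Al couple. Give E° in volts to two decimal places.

-1.66 V

E°cell = −ΔG°/(nF) = −(-402×10³)/((3)(96485)) = +1.389 V.
Since Al³⁺/Al is the cathode and Li⁺/Li the anode, E°cell = E°(Al³⁺/Al) − E°(Li⁺/Li).
So E°(Al³⁺/Al) = E°cell + E°(Li⁺/Li) = +1.389 + (-3.05) = -1.66 V.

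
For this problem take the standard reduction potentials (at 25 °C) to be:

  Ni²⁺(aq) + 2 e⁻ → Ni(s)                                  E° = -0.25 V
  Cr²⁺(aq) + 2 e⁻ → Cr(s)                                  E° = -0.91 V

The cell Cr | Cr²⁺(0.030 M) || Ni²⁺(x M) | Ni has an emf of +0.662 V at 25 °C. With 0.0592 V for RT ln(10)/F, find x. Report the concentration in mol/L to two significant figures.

Ni²⁺/Ni is the cathode, Cr²⁺/Cr the anode: E°cell = +0.66 V, n = 2.
Overall reaction: Ni²⁺(aq) + Cr(s) → Ni(s) + Cr²⁺(aq); Q = [Cr²⁺]^1/[Ni²⁺]^1.
From E = E° − (0.0592/n) log Q: log Q = (E° − E)·n/0.0592 = (+0.66 − (+0.662))·2/0.0592 = -0.0676.
So 1·log[Ni²⁺] = 1·log(0.03) − log Q = -1.5229 − (-0.0676) = -1.4553; [Ni²⁺] = 10^(-1.4553) ≈ 0.035 M.

0.035 M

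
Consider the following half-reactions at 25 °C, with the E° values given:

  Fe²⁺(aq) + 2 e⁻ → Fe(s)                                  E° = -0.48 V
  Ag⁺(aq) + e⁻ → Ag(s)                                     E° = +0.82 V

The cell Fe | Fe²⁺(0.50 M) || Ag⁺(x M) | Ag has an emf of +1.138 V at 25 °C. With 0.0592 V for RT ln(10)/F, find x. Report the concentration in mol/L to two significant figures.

Ag⁺/Ag is the cathode, Fe²⁺/Fe the anode: E°cell = +1.30 V, n = 2.
Overall reaction: 2 Ag⁺(aq) + Fe(s) → 2 Ag(s) + Fe²⁺(aq); Q = [Fe²⁺]^1/[Ag⁺]^2.
From E = E° − (0.0592/n) log Q: log Q = (E° − E)·n/0.0592 = (+1.30 − (+1.138))·2/0.0592 = 5.4730.
So 2·log[Ag⁺] = 1·log(0.5) − log Q = -0.3010 − (5.4730) = -5.7740; log[Ag⁺] = -5.7740 / 2 = -2.8870; [Ag⁺] = 10^(-2.8870) ≈ 0.0013 M.

0.0013 M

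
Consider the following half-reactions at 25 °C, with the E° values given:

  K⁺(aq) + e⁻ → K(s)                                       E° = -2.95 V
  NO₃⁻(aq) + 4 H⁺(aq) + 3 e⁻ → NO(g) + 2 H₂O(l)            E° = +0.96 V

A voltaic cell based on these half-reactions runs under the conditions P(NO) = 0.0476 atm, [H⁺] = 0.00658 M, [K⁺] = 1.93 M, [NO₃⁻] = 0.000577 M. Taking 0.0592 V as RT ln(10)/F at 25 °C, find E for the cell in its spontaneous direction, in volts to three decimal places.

+3.683 V

NO₃⁻/NO is the cathode (higher E°), K⁺/K the anode: E°cell = +0.96 − (-2.95) = +3.91 V, n = 3.
Overall: NO₃⁻(aq) + 4 H⁺(aq) + 3 K(s) → NO(g) + 2 H₂O(l) + 3 K⁺(aq)
Q = P(NO)·[K⁺]^3 / ([NO₃⁻]·[H⁺]^4); log Q = 11.500.
E = E° − (0.0592/n) log Q = +3.91 − (0.0592/3)(11.500) = +3.683 V.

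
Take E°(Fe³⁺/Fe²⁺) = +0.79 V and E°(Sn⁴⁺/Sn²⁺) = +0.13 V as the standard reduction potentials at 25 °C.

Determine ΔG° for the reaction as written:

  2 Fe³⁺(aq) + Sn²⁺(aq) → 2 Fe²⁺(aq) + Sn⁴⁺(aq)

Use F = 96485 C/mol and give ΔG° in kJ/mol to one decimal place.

As written, Fe³⁺/Fe²⁺ is reduced (cathode) and Sn⁴⁺/Sn²⁺ is oxidised (anode), so E°cell = (+0.79) − (+0.13) = +0.66 V.
Balancing electrons gives n = 2.
ΔG° = −nFE° = −(2)(96485)(+0.66) = -127,360 J = -127.4 kJ/mol.

-127.4 kJ/mol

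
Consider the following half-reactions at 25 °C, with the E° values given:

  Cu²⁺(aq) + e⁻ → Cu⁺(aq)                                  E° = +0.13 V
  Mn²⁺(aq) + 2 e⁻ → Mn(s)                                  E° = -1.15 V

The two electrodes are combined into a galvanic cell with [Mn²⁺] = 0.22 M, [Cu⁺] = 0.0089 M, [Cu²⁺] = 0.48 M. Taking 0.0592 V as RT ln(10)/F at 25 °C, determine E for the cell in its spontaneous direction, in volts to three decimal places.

Cu²⁺/Cu⁺ is the cathode (higher E°), Mn²⁺/Mn the anode: E°cell = +0.13 − (-1.15) = +1.28 V, n = 2.
Overall: 2 Cu²⁺(aq) + Mn(s) → 2 Cu⁺(aq) + Mn²⁺(aq)
Q = [Cu⁺]^2·[Mn²⁺] / ([Cu²⁺]^2); log Q = -4.121.
E = E° − (0.0592/n) log Q = +1.28 − (0.0592/2)(-4.121) = +1.402 V.

+1.402 V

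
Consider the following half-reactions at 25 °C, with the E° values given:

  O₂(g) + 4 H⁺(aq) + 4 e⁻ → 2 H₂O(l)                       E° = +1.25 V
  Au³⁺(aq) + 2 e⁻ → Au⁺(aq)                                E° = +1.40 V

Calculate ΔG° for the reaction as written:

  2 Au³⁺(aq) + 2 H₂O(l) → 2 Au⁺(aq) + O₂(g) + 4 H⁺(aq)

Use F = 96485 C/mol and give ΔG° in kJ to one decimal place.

-57.9 kJ

As written, Au³⁺/Au⁺ is reduced (cathode) and O₂/H₂O is oxidised (anode), so E°cell = (+1.40) − (+1.25) = +0.15 V.
Balancing electrons gives n = 4.
ΔG° = −nFE° = −(4)(96485)(+0.15) = -57,891 J = -57.9 kJ.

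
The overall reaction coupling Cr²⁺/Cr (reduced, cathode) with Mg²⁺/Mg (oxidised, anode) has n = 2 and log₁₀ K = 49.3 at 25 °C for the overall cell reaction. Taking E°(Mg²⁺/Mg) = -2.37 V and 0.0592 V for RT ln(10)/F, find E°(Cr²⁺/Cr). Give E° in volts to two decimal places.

E°cell = (0.0592/n)·log K = (0.0592/2)(49.3) = +1.459 V.
Since Cr²⁺/Cr is the cathode and Mg²⁺/Mg the anode, E°cell = E°(Cr²⁺/Cr) − E°(Mg²⁺/Mg).
So E°(Cr²⁺/Cr) = E°cell + E°(Mg²⁺/Mg) = +1.459 + (-2.37) = -0.91 V.

-0.91 V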